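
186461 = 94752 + 91709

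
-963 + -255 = -1218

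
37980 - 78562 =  - 40582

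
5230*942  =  4926660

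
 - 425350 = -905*470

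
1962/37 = 53+1/37 = 53.03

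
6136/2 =3068=3068.00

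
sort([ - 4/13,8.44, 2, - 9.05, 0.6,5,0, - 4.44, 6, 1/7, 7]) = [ - 9.05,- 4.44, - 4/13, 0 , 1/7,0.6,2,5, 6, 7, 8.44] 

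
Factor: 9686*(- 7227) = -2^1*3^2*11^1 * 29^1 * 73^1*167^1 = - 70000722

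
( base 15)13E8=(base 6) 31432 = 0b1000010101100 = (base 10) 4268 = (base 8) 10254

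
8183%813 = 53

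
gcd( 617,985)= 1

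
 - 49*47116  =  -2308684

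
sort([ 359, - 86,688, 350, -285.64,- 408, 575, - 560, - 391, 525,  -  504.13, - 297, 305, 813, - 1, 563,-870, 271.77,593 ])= [ - 870, - 560, - 504.13, - 408, - 391, - 297, - 285.64, - 86,-1, 271.77, 305, 350,359,  525,563, 575, 593,688, 813 ] 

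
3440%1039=323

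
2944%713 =92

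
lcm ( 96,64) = 192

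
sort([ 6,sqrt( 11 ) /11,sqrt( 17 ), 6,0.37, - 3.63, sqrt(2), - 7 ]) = [ - 7, - 3.63, sqrt(11)/11,0.37, sqrt( 2 ),sqrt( 17 ),6,6 ] 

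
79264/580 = 136 + 96/145 = 136.66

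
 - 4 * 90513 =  - 362052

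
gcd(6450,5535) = 15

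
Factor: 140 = 2^2*5^1*7^1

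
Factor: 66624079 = 367^1*181537^1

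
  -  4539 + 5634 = 1095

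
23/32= 23/32 = 0.72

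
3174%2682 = 492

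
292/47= 292/47 = 6.21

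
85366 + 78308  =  163674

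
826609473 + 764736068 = 1591345541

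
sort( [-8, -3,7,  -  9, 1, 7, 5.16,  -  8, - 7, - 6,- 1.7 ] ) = [- 9, - 8, - 8, - 7, - 6,- 3,  -  1.7, 1,5.16, 7, 7]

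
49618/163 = 304 + 66/163 = 304.40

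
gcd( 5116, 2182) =2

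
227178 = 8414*27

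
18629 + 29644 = 48273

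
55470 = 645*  86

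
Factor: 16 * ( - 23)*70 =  - 25760  =  - 2^5 * 5^1 *7^1*23^1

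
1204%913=291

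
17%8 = 1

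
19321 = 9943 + 9378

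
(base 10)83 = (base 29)2P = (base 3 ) 10002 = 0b1010011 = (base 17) 4F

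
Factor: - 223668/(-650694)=2^1*3^2 * 11^( - 1)*19^1*109^1*9859^( -1)=37278/108449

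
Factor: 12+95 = 107^1 = 107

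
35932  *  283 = 10168756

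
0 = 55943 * 0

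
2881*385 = 1109185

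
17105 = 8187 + 8918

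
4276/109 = 4276/109  =  39.23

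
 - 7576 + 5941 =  - 1635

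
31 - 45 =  -14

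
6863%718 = 401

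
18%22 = 18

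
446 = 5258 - 4812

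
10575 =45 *235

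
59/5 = 11+4/5  =  11.80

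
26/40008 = 13/20004 = 0.00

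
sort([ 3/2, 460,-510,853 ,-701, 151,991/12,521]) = [ - 701, - 510, 3/2,991/12,  151, 460,  521,  853]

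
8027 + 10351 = 18378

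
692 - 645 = 47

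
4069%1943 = 183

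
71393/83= 71393/83=860.16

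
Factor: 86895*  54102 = 2^1*3^3* 5^1*71^1*127^1*1931^1=   4701193290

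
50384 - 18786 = 31598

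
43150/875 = 1726/35 = 49.31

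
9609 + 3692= 13301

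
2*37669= 75338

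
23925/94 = 254 + 49/94= 254.52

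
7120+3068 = 10188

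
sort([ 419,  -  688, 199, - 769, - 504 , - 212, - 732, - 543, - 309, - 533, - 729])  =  [ - 769 , - 732, - 729, - 688, - 543, - 533, - 504, - 309, - 212, 199 , 419]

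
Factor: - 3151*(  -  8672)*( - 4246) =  - 2^6*11^1*23^1  *  137^1*193^1*271^1 = - 116023954112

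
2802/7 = 2802/7=400.29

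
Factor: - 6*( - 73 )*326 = 2^2 * 3^1*73^1*163^1 = 142788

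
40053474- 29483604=10569870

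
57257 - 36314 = 20943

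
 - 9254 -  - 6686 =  - 2568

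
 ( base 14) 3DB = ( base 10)781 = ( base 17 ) 2BG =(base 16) 30d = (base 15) 371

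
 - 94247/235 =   -  94247/235 = -401.05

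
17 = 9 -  -8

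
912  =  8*114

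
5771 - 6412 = -641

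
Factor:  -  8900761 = -8900761^1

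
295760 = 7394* 40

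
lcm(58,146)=4234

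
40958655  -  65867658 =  - 24909003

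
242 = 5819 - 5577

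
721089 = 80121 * 9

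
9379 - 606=8773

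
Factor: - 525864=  - 2^3*3^1*21911^1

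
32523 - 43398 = -10875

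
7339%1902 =1633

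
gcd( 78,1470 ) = 6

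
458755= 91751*5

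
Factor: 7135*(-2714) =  - 2^1*5^1 * 23^1 *59^1*1427^1 = -19364390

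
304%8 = 0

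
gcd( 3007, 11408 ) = 31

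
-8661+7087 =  - 1574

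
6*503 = 3018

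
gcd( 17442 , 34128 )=54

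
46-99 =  - 53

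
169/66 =2 + 37/66 = 2.56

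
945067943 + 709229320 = 1654297263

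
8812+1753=10565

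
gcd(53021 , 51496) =1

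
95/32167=5/1693 = 0.00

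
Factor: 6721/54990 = 2^( - 1)*3^( - 2)*5^( - 1)*11^1 = 11/90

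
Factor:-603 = -3^2*67^1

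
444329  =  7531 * 59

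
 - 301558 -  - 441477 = 139919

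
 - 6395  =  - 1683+- 4712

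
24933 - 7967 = 16966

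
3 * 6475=19425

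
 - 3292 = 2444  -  5736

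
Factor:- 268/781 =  - 2^2*11^(-1)*67^1*71^ ( - 1 )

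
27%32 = 27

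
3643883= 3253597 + 390286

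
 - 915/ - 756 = 1 + 53/252 = 1.21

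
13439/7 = 1919+6/7 = 1919.86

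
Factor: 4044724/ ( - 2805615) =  - 2^2*3^( -2)*5^ ( - 1) * 877^1*1153^1*62347^( - 1)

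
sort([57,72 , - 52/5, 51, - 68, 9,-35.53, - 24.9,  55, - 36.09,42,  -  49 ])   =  [ - 68,- 49, - 36.09,- 35.53 , - 24.9, - 52/5,9,  42, 51,55,57, 72 ] 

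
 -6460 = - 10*646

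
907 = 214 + 693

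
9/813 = 3/271 = 0.01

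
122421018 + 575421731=697842749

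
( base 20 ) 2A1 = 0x3e9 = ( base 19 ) 2ED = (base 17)37F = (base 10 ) 1001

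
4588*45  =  206460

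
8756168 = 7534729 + 1221439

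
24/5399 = 24/5399 = 0.00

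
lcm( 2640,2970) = 23760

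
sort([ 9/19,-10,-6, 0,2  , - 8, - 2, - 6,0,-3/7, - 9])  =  [ - 10, - 9,-8, - 6, - 6,-2, - 3/7,0,0,9/19,2]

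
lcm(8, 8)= 8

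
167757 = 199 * 843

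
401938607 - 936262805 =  - 534324198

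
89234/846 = 105+202/423 = 105.48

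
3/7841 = 3/7841 = 0.00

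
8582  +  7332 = 15914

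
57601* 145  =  8352145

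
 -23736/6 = -3956=- 3956.00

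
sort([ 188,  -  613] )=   [ - 613, 188 ] 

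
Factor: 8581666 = 2^1*4290833^1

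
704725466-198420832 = 506304634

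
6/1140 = 1/190 = 0.01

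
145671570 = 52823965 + 92847605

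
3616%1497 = 622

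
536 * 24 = 12864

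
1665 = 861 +804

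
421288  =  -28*(- 15046)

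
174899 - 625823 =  - 450924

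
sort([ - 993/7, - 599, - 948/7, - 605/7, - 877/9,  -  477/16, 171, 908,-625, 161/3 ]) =[ - 625,-599 , - 993/7, -948/7, - 877/9,-605/7, - 477/16 , 161/3, 171, 908 ] 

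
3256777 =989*3293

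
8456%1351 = 350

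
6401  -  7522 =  - 1121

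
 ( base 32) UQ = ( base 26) 1bo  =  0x3da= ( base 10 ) 986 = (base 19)2dh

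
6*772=4632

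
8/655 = 8/655 = 0.01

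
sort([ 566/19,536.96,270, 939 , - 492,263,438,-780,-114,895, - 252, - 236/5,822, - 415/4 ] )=[ - 780, - 492, - 252, - 114,-415/4 , - 236/5,566/19,  263,270,438, 536.96  ,  822 , 895,939]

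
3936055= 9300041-5363986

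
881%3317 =881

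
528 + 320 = 848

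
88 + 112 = 200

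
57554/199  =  289 + 43/199=289.22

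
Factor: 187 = 11^1*17^1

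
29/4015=29/4015 = 0.01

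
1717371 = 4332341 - 2614970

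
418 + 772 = 1190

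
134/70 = 1+32/35 = 1.91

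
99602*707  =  70418614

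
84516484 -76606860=7909624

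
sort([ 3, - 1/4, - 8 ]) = [-8, - 1/4,3 ] 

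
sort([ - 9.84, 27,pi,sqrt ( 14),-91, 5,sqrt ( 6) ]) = [ -91, -9.84, sqrt (6 ),  pi, sqrt(14),5,27] 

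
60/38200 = 3/1910 = 0.00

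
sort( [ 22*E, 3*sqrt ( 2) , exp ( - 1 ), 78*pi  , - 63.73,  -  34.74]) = [ - 63.73,  -  34.74,exp( - 1) , 3*sqrt ( 2) , 22*E,78*pi ]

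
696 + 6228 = 6924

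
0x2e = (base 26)1k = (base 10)46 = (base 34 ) 1C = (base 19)28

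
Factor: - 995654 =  - 2^1*11^1 * 167^1*271^1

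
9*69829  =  628461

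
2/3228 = 1/1614 = 0.00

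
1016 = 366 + 650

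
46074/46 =23037/23  =  1001.61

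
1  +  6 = 7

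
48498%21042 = 6414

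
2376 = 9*264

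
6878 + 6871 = 13749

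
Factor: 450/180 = 2^( - 1 )*5^1 = 5/2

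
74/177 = 74/177=   0.42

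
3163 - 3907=-744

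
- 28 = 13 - 41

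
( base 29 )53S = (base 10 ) 4320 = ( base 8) 10340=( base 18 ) d60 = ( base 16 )10e0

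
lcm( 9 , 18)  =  18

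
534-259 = 275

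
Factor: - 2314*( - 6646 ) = 15378844 =2^2 * 13^1* 89^1*3323^1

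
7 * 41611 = 291277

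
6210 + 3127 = 9337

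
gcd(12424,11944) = 8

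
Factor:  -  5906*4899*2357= - 2^1*3^1 * 23^1*71^1*2357^1*2953^1= - 68196245358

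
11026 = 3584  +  7442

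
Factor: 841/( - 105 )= - 3^ ( - 1 ) * 5^( - 1) * 7^( - 1)* 29^2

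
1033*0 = 0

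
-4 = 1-5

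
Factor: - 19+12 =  - 7 =- 7^1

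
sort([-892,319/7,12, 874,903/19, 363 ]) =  [ - 892, 12,319/7, 903/19,363,874]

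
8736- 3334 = 5402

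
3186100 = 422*7550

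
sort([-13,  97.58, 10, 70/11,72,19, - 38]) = [ - 38, - 13, 70/11, 10,19,72,  97.58] 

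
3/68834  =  3/68834 = 0.00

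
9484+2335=11819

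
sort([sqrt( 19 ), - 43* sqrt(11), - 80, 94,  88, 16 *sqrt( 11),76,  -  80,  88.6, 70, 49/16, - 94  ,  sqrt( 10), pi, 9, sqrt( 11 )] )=[ - 43 * sqrt( 11),  -  94, - 80, - 80,49/16,pi, sqrt( 10), sqrt (11),sqrt( 19 ),9, 16*sqrt( 11),70, 76, 88, 88.6, 94]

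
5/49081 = 5/49081 = 0.00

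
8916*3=26748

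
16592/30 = 553+1/15  =  553.07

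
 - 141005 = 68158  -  209163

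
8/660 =2/165=0.01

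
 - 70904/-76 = 932 + 18/19 = 932.95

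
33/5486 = 33/5486 = 0.01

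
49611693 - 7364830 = 42246863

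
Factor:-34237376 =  - 2^6*509^1*1051^1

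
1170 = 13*90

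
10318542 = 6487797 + 3830745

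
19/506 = 19/506 = 0.04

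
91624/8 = 11453 =11453.00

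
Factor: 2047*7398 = 2^1 * 3^3 *23^1* 89^1 * 137^1=15143706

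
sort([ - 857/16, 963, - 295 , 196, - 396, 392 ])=[ - 396, - 295 ,-857/16, 196, 392, 963]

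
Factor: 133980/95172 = 5^1*29^1*103^ ( -1) = 145/103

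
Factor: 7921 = 89^2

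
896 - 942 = -46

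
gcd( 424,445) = 1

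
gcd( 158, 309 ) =1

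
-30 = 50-80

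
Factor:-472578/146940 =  - 997/310 = - 2^( - 1)*5^ (  -  1)*31^( - 1)*997^1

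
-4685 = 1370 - 6055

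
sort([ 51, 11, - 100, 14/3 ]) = [ -100,14/3,11,  51] 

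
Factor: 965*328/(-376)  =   - 5^1*41^1 * 47^( - 1)*193^1 =- 39565/47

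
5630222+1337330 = 6967552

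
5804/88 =65 + 21/22 = 65.95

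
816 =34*24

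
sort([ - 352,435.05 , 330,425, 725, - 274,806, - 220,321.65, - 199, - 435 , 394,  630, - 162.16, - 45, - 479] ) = [  -  479, - 435,-352, - 274, -220 ,- 199, - 162.16, - 45,321.65,330, 394,425,435.05, 630  ,  725, 806] 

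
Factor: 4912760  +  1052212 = 2^2*3^1*13^1 * 38237^1 = 5964972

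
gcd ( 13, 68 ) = 1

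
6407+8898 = 15305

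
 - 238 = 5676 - 5914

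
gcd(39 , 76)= 1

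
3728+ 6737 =10465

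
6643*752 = 4995536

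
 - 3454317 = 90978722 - 94433039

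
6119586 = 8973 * 682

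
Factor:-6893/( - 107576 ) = 2^( - 3 )*7^ ( - 1 )  *17^( - 1 ) * 61^1 =61/952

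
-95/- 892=95/892 = 0.11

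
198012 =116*1707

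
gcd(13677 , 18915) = 291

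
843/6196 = 843/6196  =  0.14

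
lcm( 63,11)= 693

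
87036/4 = 21759=21759.00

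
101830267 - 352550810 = - 250720543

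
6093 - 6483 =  -390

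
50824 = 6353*8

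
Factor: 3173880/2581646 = 2^2*3^1*5^1 *26449^1*1290823^( - 1 ) =1586940/1290823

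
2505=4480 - 1975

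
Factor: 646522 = 2^1*59^1*5479^1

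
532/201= 532/201  =  2.65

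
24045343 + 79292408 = 103337751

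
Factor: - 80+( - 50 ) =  - 130 = - 2^1*5^1*13^1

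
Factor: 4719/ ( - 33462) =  - 11/78=   - 2^ ( - 1)*3^( - 1)*11^1*13^( - 1)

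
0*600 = 0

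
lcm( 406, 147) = 8526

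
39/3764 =39/3764 = 0.01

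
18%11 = 7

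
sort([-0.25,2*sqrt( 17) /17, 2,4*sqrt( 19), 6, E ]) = [-0.25,2*sqrt(17) /17, 2, E, 6,4*sqrt( 19 ) ] 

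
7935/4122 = 2645/1374=   1.93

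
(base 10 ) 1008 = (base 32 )vg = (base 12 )700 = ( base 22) 21i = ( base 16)3F0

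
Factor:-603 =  - 3^2*67^1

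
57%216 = 57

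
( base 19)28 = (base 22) 22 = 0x2e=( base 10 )46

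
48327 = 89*543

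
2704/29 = 93 + 7/29 = 93.24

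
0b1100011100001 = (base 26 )9AP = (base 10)6369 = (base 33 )5s0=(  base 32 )671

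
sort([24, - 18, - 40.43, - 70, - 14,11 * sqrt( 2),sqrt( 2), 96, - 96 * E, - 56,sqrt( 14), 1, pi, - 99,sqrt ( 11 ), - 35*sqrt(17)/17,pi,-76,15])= [ -96 * E, - 99, - 76, - 70, - 56, - 40.43, - 18, - 14,-35*sqrt( 17 ) /17, 1, sqrt (2) , pi,pi,sqrt(11),sqrt(14), 15, 11*sqrt( 2), 24,96]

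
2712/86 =31 + 23/43 = 31.53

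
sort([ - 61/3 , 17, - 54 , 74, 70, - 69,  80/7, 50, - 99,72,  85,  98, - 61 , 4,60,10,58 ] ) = [ - 99, - 69, - 61,-54 , - 61/3 , 4, 10,  80/7, 17,50 , 58, 60, 70,72,74, 85,  98 ]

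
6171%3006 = 159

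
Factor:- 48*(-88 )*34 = 2^8 * 3^1*11^1*17^1 = 143616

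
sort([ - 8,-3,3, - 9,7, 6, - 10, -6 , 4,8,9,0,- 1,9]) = [ - 10,- 9,-8, - 6, - 3, - 1, 0, 3,4,6,7,8, 9,9]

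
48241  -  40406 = 7835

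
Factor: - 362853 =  - 3^3*89^1*151^1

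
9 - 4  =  5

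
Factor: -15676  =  - 2^2 * 3919^1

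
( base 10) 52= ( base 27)1P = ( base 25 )22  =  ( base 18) 2g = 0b110100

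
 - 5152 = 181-5333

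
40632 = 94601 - 53969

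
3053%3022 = 31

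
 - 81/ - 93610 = 81/93610 =0.00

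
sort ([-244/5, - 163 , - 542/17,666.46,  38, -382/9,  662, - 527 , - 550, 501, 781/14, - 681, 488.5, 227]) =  [ - 681, - 550,-527 , - 163,-244/5, - 382/9 ,-542/17, 38,781/14,227,  488.5,501, 662,  666.46 ]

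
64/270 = 32/135 = 0.24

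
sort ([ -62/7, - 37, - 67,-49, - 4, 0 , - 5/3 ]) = [ - 67,-49, - 37,-62/7, - 4,-5/3,  0]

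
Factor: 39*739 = 3^1*13^1*739^1  =  28821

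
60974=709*86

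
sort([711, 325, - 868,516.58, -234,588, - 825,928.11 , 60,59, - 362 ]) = [ - 868, - 825, - 362, - 234, 59, 60, 325,516.58,588,711, 928.11] 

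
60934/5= 60934/5 = 12186.80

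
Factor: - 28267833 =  -3^1 * 11^1 * 149^1*5749^1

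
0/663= 0 = 0.00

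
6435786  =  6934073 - 498287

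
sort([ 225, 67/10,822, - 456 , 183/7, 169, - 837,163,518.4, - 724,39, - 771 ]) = [  -  837, - 771, - 724,-456 , 67/10, 183/7, 39,163, 169, 225 , 518.4,822 ]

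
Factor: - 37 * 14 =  - 518 = -2^1 * 7^1* 37^1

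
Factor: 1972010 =2^1 * 5^1*19^1*97^1*107^1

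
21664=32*677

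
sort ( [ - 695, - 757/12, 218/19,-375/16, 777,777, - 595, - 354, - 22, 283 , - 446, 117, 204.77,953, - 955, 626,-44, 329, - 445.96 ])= [-955, - 695,  -  595, - 446, - 445.96, - 354, - 757/12, - 44,-375/16, - 22,218/19 , 117, 204.77,283, 329, 626, 777  ,  777, 953 ] 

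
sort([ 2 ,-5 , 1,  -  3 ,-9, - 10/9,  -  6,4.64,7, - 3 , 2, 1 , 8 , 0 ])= [ - 9, - 6, - 5,- 3 , - 3, - 10/9,0,1,1,2,2,4.64 , 7, 8 ]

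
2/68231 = 2/68231 = 0.00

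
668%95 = 3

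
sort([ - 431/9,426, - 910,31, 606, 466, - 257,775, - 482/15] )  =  [ - 910, - 257, - 431/9, - 482/15, 31,426,466, 606, 775 ] 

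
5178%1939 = 1300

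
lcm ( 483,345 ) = 2415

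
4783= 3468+1315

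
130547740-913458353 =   -  782910613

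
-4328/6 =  - 2164/3 = -  721.33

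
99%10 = 9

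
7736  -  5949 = 1787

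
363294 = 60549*6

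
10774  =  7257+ 3517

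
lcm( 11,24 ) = 264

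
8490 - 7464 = 1026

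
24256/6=12128/3 = 4042.67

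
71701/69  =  1039 + 10/69 = 1039.14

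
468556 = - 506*( - 926)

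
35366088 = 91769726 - 56403638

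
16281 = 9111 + 7170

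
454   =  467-13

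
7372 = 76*97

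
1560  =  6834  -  5274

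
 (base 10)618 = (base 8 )1152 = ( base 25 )oi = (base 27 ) mo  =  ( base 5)4433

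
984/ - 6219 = - 1 + 1745/2073 = -0.16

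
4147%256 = 51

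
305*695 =211975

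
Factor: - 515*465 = -3^1*5^2*31^1* 103^1  =  -  239475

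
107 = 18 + 89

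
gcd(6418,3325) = 1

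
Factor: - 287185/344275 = -5^( - 1 )*19^1*47^( - 1)*293^( - 1)*3023^1= -57437/68855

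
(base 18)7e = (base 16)8c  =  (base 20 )70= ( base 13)AA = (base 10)140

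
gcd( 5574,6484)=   2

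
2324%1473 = 851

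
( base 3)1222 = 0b110101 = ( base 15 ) 38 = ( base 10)53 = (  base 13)41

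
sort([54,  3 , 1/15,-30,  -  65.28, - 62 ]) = [ - 65.28, - 62, - 30, 1/15, 3, 54 ] 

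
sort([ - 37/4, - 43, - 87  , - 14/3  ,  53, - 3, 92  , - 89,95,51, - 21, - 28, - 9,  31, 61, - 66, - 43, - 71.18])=[ - 89, - 87 , -71.18, - 66,-43, - 43, -28, - 21, - 37/4, - 9, - 14/3,  -  3 , 31,  51,53, 61, 92, 95] 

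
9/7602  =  3/2534 = 0.00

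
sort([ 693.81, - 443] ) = [ - 443,693.81]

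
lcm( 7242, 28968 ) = 28968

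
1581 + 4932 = 6513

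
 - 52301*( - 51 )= 2667351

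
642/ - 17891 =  - 642/17891 = -  0.04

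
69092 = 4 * 17273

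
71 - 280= - 209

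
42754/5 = 42754/5= 8550.80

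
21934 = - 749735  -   - 771669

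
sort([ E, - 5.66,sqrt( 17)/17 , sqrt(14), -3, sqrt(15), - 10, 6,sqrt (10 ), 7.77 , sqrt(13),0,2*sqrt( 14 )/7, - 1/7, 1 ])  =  [ - 10, - 5.66, - 3, - 1/7 , 0 , sqrt( 17)/17, 1,2* sqrt(14)/7  ,  E , sqrt( 10),sqrt (13) , sqrt( 14 ), sqrt ( 15) , 6,  7.77]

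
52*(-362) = -18824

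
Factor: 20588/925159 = 2^2*5147^1*925159^(-1)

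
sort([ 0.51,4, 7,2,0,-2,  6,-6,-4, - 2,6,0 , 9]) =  [ - 6,-4, - 2,-2,0, 0,0.51,2,4, 6,6,7 , 9]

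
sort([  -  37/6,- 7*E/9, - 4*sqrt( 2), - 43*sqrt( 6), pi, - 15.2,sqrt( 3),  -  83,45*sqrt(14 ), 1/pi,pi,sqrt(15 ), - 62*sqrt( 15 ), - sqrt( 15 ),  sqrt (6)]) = [ - 62*sqrt( 15), - 43*sqrt( 6),  -  83,-15.2,-37/6 , - 4 * sqrt( 2), - sqrt( 15), - 7*E/9, 1/pi, sqrt( 3),sqrt( 6), pi,pi, sqrt( 15),45*sqrt(14 )] 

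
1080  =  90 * 12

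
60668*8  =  485344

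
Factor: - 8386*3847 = -32260942 = - 2^1*7^1*599^1*3847^1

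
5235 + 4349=9584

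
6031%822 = 277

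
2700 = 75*36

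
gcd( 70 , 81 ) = 1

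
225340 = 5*45068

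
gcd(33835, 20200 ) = 505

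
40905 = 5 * 8181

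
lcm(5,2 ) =10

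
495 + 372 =867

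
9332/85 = 9332/85 =109.79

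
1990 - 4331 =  - 2341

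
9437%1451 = 731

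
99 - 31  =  68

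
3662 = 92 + 3570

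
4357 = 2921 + 1436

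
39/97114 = 39/97114 = 0.00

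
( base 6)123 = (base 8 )63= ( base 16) 33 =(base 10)51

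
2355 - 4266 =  - 1911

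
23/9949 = 23/9949 = 0.00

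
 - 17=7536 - 7553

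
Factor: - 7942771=  -  1669^1*4759^1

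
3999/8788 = 3999/8788  =  0.46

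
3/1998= 1/666 = 0.00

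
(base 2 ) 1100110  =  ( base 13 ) 7b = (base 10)102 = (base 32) 36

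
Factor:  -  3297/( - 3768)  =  7/8 = 2^( - 3 )*7^1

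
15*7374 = 110610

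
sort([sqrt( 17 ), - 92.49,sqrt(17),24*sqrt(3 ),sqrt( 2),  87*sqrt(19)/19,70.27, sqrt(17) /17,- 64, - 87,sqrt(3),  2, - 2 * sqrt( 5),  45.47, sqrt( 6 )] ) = [ - 92.49, - 87,  -  64, - 2 * sqrt( 5 ),  sqrt( 17)/17,sqrt ( 2 ), sqrt( 3 ),2,sqrt( 6),sqrt( 17 ),sqrt( 17 ),87*sqrt( 19 )/19,24*sqrt(3),45.47,70.27 ]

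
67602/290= 33801/145 = 233.11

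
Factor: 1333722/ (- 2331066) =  - 222287/388511 = -13^1*443^( - 1)*877^ ( - 1) * 17099^1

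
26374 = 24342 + 2032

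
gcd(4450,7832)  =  178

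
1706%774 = 158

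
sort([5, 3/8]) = [ 3/8,5 ]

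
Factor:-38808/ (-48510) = 2^2*5^( - 1 ) =4/5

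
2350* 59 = 138650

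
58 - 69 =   -  11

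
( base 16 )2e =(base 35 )1b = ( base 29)1H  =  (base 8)56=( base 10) 46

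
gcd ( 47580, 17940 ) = 780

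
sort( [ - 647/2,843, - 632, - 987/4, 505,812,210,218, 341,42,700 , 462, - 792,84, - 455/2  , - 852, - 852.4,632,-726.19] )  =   [ - 852.4, - 852, - 792, - 726.19, - 632, - 647/2, - 987/4, - 455/2 , 42 , 84,210,218,341, 462,  505,632,700,812 , 843 ] 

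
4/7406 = 2/3703 = 0.00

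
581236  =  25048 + 556188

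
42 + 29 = 71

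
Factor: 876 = 2^2*3^1*73^1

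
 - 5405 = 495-5900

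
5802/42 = 967/7 = 138.14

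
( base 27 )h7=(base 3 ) 122021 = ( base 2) 111010010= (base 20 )136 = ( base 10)466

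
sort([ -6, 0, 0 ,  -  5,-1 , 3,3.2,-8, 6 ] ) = [-8 ,-6, - 5, - 1, 0,0,3,3.2,6 ] 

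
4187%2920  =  1267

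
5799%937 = 177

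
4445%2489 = 1956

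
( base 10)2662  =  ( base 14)D82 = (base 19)772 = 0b101001100110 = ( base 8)5146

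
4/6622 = 2/3311 = 0.00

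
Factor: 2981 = 11^1*271^1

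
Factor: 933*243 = 226719=3^6 * 311^1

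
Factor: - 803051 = -101^1*7951^1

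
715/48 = 715/48 = 14.90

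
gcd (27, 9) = 9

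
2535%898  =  739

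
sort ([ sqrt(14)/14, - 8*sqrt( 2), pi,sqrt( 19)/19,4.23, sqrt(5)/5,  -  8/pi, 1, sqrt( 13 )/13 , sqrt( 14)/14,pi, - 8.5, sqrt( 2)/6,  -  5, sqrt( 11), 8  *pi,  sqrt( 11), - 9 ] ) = [ - 8 * sqrt(2),-9, - 8.5, -5, - 8/pi, sqrt( 19 )/19,sqrt (2 )/6, sqrt(  14 )/14,sqrt( 14 )/14,sqrt( 13)/13, sqrt(5 )/5,  1, pi, pi, sqrt( 11),sqrt( 11 ), 4.23, 8* pi]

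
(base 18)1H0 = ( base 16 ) 276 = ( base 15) 2c0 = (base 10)630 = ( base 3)212100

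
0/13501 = 0= 0.00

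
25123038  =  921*27278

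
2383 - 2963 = -580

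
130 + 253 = 383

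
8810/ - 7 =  - 1259+3/7 = - 1258.57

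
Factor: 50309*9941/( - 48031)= - 500121769/48031 =- 7^1 * 43^( - 1 ) * 1117^( - 1 )*7187^1* 9941^1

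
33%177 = 33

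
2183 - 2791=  -608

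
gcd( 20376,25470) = 5094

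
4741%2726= 2015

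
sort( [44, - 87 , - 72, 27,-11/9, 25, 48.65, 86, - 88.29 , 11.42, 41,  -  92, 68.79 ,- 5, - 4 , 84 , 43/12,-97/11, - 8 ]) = [-92,  -  88.29, - 87, - 72, - 97/11,- 8,-5, -4 , - 11/9, 43/12,11.42, 25, 27, 41, 44,48.65 , 68.79,84,86] 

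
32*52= 1664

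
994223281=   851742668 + 142480613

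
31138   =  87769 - 56631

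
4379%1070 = 99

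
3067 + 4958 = 8025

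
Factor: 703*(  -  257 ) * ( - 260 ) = 2^2*5^1 * 13^1*19^1* 37^1 * 257^1 = 46974460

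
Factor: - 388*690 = - 267720 = - 2^3*3^1 * 5^1*23^1*97^1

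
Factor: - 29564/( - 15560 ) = 19/10 = 2^(  -  1)*5^( - 1) * 19^1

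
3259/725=3259/725=4.50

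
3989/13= 3989/13 = 306.85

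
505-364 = 141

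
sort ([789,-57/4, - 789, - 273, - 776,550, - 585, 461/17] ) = [- 789, - 776,-585,  -  273, - 57/4, 461/17,  550,789]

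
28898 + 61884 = 90782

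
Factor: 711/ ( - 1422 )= - 1/2 = - 2^( - 1 )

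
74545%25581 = 23383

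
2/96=1/48 = 0.02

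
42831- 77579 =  - 34748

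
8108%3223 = 1662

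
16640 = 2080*8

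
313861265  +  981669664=1295530929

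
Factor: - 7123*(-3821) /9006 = 27216983/9006 =2^ (-1 )*3^( - 1) * 17^1*19^(- 1)*79^( - 1 )*419^1 * 3821^1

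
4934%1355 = 869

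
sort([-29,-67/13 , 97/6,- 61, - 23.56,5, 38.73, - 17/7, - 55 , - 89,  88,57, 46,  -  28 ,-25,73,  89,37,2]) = [ - 89, - 61, - 55, - 29 ,- 28, - 25, -23.56, - 67/13, - 17/7, 2, 5, 97/6, 37,38.73,46,57,73,88,89]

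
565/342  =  1 + 223/342 = 1.65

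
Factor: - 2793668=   -2^2 * 698417^1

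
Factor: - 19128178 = - 2^1* 31^1*308519^1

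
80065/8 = 10008  +  1/8 = 10008.12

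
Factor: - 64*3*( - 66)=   2^7*3^2 * 11^1 = 12672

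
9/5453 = 9/5453  =  0.00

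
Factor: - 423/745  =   - 3^2 * 5^( - 1 )*47^1 * 149^( - 1 )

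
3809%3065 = 744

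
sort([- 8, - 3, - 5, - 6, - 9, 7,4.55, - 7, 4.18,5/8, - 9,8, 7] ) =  [ - 9, - 9, - 8, - 7, - 6, - 5,-3,  5/8 , 4.18,  4.55,7,7,8 ]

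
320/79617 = 320/79617 = 0.00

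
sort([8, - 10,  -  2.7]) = [-10,-2.7, 8]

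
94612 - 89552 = 5060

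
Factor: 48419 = 7^1*6917^1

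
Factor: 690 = 2^1*3^1*5^1*23^1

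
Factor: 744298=2^1*372149^1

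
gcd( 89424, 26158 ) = 2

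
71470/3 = 23823 + 1/3  =  23823.33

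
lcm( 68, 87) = 5916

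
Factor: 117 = 3^2*13^1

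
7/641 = 7/641 =0.01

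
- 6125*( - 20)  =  122500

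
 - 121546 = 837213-958759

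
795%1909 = 795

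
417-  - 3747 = 4164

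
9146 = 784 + 8362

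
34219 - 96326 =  - 62107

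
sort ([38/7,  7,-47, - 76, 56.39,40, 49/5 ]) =[ -76, - 47,38/7,7,49/5,  40,56.39 ]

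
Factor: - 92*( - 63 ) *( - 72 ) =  - 417312=-  2^5*3^4*7^1*23^1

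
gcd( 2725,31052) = 1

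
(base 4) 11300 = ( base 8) 560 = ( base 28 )d4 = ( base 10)368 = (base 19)107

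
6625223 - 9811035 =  - 3185812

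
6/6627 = 2/2209 = 0.00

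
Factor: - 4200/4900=  -  2^1*3^1*7^( - 1) = -6/7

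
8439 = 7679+760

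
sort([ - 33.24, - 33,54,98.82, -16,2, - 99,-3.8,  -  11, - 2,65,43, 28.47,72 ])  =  [ - 99, - 33.24 , -33, - 16,  -  11 ,- 3.8, - 2,2,28.47 , 43, 54,65,72,98.82] 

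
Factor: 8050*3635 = 29261750 =2^1 * 5^3*7^1*23^1 * 727^1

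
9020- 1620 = 7400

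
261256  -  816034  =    -  554778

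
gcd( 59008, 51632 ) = 7376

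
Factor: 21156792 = 2^3*3^1 * 881533^1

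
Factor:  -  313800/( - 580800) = 2^( - 3 )*11^(- 2) * 523^1 = 523/968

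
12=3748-3736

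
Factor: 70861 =7^1*53^1*191^1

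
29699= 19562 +10137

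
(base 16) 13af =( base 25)81e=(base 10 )5039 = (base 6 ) 35155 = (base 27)6OH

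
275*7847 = 2157925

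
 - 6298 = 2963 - 9261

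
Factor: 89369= 7^1*17^1*751^1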